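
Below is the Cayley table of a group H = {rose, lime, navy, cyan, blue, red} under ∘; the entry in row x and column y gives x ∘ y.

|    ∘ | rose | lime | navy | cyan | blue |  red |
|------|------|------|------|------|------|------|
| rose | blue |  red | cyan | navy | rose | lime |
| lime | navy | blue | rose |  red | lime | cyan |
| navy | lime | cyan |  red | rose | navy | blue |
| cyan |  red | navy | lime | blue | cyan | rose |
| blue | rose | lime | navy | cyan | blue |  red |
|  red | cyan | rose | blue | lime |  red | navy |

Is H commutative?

navy ∘ rose = lime but rose ∘ navy = cyan.
Since navy and rose do not commute, H is not abelian.

No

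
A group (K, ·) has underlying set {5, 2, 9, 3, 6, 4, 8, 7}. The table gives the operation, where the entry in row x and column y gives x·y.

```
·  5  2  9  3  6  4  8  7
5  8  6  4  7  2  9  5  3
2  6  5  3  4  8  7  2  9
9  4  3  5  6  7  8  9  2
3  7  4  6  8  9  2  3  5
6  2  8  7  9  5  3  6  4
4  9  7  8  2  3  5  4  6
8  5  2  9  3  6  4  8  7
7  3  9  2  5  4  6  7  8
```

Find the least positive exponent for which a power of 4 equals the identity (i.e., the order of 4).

4

The identity element is 8 (its row matches the header).
4^1 = 4
4^2 = 4·4 = 5
4^3 = 5·4 = 9
4^4 = 9·4 = 8
The first power of 4 equal to the identity is 4^4, so ord(4) = 4.
(Structurally, K here is isomorphic to Z_2 x Z_4.)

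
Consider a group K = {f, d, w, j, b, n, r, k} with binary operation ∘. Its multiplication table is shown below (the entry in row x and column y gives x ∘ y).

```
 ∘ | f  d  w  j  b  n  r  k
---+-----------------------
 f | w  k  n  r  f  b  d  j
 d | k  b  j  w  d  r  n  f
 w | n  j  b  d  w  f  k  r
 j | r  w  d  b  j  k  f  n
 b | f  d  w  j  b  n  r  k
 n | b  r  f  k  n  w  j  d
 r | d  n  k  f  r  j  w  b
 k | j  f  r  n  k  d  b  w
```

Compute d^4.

d^1 = d
d^2 = d ∘ d = b
d^3 = b ∘ d = d
d^4 = d ∘ d = b
(Structurally, K here is isomorphic to Z_2 x Z_4.)

b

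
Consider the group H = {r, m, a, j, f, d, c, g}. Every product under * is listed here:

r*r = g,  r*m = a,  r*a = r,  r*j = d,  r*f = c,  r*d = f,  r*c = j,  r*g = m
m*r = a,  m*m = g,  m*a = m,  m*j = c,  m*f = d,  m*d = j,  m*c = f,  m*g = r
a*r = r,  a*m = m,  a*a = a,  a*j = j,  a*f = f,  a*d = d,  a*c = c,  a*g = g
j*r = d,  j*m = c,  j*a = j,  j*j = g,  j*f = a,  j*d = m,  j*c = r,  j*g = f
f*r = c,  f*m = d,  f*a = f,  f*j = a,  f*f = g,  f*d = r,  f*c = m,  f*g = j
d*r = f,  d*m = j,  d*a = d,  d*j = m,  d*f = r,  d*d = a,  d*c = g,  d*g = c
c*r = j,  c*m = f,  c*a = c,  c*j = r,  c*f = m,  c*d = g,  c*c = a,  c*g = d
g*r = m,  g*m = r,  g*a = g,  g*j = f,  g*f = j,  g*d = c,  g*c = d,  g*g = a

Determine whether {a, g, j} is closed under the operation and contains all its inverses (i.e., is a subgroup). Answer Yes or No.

No

j*g = f, which is not in {a, g, j}.
The subset is not closed under *, so it is not a subgroup.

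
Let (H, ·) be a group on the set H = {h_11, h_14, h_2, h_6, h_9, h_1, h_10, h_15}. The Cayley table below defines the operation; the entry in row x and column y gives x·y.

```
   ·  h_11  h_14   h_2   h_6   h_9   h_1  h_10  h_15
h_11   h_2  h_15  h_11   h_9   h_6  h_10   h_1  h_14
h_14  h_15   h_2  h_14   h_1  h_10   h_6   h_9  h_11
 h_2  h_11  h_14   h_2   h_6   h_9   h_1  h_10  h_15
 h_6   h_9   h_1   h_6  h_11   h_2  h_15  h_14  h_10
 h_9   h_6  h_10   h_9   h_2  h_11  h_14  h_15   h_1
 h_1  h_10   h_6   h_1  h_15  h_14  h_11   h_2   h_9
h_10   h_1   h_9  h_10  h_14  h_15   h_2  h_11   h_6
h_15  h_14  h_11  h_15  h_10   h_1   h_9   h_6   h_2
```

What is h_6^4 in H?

h_2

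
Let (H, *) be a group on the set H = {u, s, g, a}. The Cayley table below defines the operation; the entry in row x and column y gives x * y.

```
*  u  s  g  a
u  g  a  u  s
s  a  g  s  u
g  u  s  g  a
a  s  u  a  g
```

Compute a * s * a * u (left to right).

a

a * s = u
u * a = s
s * u = a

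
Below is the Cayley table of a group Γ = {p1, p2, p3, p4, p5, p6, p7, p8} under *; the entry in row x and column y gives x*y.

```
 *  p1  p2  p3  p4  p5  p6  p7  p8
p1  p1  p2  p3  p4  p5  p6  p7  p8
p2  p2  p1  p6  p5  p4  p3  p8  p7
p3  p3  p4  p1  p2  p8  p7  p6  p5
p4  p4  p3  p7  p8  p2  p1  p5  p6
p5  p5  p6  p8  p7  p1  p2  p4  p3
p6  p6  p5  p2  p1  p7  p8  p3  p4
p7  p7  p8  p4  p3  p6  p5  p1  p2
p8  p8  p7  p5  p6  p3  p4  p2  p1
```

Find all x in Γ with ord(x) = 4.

Identity is p1. Compute the order of each non-identity element by repeated multiplication:
  p2: p2 → p1  (order 2)
  p3: p3 → p1  (order 2)
  p4: p4 → p8 → p6 → p1  (order 4)
  p5: p5 → p1  (order 2)
  p6: p6 → p8 → p4 → p1  (order 4)
  p7: p7 → p1  (order 2)
  p8: p8 → p1  (order 2)
Elements of order 4: {p4, p6}.

{p4, p6}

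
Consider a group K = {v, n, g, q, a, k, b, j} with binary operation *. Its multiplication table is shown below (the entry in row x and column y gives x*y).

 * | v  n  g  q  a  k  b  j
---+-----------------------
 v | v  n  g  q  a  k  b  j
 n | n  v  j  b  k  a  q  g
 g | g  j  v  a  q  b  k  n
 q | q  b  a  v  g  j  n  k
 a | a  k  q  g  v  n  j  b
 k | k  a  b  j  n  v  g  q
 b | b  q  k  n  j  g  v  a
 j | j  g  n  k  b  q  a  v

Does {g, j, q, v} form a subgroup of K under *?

No

j*q = k, which is not in {g, j, q, v}.
The subset is not closed under *, so it is not a subgroup.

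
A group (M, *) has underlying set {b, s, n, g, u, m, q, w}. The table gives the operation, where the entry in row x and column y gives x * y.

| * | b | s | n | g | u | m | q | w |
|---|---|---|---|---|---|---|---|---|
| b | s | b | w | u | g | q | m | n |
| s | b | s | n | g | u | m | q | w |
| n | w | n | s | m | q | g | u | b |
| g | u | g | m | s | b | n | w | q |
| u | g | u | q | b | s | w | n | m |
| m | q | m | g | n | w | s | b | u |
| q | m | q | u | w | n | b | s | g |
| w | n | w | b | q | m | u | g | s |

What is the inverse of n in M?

n

First locate the identity: row s matches the header, so s is the identity.
Scan row n for s: n * n = s. Hence n^(-1) = n.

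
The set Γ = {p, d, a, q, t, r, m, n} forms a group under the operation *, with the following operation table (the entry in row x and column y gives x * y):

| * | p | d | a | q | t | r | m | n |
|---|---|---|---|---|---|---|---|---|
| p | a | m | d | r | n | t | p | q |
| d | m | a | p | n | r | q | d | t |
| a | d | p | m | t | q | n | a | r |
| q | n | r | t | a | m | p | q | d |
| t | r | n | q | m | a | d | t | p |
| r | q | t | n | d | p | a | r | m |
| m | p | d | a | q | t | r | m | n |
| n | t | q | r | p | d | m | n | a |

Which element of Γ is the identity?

The identity e satisfies e * x = x for all x, so its row in the table reproduces the column headers.
Row m reads: p, d, a, q, t, r, m, n — exactly the header order. So m is the identity.

m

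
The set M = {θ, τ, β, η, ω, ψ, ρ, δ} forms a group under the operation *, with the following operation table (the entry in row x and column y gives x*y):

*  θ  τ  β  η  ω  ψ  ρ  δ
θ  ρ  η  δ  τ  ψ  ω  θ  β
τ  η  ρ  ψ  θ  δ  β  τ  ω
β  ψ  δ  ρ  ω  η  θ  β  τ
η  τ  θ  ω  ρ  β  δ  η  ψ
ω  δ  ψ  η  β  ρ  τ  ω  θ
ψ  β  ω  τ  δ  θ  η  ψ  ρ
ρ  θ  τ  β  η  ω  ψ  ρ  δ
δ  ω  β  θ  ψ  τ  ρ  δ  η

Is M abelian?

No

ψ*ω = θ but ω*ψ = τ.
Since ψ and ω do not commute, M is not abelian.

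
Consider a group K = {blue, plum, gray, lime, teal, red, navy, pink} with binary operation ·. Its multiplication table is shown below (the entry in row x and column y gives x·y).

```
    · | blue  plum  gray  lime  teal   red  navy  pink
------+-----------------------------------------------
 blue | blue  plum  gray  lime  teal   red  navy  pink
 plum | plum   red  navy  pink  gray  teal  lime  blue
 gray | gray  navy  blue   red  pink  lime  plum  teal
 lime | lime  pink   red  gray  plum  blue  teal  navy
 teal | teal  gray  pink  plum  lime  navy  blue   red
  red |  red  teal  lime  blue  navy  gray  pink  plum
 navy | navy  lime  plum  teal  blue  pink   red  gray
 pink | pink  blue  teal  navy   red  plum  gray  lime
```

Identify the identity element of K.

blue

The identity e satisfies e·x = x for all x, so its row in the table reproduces the column headers.
Row blue reads: blue, plum, gray, lime, teal, red, navy, pink — exactly the header order. So blue is the identity.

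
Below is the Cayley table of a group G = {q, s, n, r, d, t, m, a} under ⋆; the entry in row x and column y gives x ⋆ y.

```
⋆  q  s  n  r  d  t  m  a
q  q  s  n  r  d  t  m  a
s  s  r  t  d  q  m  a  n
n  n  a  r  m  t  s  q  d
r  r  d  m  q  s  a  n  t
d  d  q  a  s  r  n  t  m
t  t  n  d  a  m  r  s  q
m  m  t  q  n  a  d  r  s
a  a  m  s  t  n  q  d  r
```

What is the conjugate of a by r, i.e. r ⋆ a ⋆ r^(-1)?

The identity is q. In row r, the entry q sits in column r, so r^(-1) = r.
r ⋆ a = t
t ⋆ r = a

a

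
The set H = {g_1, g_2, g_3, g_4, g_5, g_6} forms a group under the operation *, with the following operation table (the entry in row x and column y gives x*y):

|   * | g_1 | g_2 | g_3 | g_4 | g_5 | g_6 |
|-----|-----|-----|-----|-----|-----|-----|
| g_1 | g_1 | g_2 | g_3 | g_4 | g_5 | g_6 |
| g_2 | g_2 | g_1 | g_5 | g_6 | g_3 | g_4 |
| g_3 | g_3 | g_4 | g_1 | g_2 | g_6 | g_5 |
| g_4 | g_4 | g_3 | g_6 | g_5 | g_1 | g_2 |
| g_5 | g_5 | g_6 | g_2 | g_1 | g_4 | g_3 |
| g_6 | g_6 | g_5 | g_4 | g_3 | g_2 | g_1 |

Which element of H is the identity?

The identity e satisfies e*x = x for all x, so its row in the table reproduces the column headers.
Row g_1 reads: g_1, g_2, g_3, g_4, g_5, g_6 — exactly the header order. So g_1 is the identity.

g_1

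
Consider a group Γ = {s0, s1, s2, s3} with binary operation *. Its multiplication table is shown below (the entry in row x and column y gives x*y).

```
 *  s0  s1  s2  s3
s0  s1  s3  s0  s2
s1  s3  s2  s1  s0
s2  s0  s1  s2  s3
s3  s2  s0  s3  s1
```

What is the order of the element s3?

The identity element is s2 (its row matches the header).
s3^1 = s3
s3^2 = s3*s3 = s1
s3^3 = s1*s3 = s0
s3^4 = s0*s3 = s2
The first power of s3 equal to the identity is s3^4, so ord(s3) = 4.

4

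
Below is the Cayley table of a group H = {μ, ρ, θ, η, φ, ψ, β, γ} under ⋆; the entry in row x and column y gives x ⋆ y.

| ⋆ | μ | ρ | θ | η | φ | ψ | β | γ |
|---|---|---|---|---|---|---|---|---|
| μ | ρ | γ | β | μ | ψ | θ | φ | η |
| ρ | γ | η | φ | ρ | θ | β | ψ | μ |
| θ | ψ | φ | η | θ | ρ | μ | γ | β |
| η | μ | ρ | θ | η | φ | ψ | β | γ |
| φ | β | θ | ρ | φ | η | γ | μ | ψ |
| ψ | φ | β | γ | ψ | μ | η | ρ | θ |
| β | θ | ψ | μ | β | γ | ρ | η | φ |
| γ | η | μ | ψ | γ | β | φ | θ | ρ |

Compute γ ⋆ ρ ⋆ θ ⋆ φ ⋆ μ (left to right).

η

γ ⋆ ρ = μ
μ ⋆ θ = β
β ⋆ φ = γ
γ ⋆ μ = η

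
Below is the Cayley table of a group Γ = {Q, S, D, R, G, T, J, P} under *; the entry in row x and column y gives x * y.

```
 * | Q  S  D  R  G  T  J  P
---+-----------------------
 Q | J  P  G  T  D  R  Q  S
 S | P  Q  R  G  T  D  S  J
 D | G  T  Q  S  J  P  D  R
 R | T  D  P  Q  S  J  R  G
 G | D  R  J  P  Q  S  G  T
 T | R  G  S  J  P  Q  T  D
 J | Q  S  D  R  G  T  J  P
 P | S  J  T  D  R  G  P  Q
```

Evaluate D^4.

D^1 = D
D^2 = D * D = Q
D^3 = Q * D = G
D^4 = G * D = J
(Structurally, Γ here is isomorphic to the quaternion group Q_8.)

J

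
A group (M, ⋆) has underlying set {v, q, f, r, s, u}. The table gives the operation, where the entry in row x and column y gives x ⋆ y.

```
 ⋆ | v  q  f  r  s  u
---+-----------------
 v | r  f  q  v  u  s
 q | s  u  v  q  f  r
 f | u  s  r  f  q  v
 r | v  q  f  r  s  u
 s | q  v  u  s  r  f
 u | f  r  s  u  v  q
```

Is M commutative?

u ⋆ v = f but v ⋆ u = s.
Since u and v do not commute, M is not abelian.

No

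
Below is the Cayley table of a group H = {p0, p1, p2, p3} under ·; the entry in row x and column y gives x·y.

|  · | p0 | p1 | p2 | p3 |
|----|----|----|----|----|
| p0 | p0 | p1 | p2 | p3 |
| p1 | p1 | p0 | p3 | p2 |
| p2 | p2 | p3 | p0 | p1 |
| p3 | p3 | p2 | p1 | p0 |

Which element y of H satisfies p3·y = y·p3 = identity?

First locate the identity: row p0 matches the header, so p0 is the identity.
Scan row p3 for p0: p3·p3 = p0. Hence p3^(-1) = p3.

p3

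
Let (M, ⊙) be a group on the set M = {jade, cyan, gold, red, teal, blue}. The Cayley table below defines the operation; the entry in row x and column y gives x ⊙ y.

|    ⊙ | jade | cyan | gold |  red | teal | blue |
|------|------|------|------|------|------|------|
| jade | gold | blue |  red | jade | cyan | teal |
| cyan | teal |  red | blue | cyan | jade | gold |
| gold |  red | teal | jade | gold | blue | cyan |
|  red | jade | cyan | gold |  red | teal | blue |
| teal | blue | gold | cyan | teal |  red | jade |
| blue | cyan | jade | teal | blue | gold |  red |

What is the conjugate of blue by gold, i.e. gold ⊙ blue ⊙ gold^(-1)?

The identity is red. In row gold, the entry red sits in column jade, so gold^(-1) = jade.
gold ⊙ blue = cyan
cyan ⊙ jade = teal

teal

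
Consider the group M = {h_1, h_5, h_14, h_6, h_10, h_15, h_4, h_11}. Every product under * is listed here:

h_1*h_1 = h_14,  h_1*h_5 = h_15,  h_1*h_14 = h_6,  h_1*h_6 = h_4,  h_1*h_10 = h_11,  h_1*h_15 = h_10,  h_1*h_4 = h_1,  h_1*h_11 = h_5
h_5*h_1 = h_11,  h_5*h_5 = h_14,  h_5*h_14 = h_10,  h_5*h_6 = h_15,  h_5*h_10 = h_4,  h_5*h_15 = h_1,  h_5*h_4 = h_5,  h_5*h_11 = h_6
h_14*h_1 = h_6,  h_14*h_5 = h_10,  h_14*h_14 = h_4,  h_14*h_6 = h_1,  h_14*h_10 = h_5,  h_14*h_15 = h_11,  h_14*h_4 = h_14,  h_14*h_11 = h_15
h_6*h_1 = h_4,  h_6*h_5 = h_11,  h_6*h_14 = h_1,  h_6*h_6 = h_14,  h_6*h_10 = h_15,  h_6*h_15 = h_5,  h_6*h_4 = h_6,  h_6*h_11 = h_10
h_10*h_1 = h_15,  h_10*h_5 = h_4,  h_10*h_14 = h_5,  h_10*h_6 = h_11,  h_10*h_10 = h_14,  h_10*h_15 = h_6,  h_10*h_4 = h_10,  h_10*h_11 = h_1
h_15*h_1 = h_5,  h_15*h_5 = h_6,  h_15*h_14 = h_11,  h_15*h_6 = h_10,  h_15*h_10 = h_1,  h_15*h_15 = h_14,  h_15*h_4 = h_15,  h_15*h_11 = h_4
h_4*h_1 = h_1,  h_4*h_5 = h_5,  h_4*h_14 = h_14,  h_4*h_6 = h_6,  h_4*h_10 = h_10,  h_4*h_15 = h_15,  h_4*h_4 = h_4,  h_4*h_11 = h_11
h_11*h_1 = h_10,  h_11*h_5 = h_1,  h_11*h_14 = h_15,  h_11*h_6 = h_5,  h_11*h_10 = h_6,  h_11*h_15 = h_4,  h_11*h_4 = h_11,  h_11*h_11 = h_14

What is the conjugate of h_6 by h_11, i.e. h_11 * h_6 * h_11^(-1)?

The identity is h_4. In row h_11, the entry h_4 sits in column h_15, so h_11^(-1) = h_15.
h_11 * h_6 = h_5
h_5 * h_15 = h_1
(Structurally, M here is isomorphic to the quaternion group Q_8.)

h_1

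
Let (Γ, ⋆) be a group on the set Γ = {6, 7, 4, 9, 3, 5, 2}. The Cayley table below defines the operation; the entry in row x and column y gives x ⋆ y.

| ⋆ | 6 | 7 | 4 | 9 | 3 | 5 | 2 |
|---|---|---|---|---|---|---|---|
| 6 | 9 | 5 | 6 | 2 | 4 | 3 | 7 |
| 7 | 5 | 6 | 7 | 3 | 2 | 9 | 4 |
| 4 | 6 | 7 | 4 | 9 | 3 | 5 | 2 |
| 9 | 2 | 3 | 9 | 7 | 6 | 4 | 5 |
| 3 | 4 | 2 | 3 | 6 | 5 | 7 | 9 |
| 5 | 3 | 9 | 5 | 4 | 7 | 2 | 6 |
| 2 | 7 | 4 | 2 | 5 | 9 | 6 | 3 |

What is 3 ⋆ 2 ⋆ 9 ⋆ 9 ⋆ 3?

5

3 ⋆ 2 = 9
9 ⋆ 9 = 7
7 ⋆ 9 = 3
3 ⋆ 3 = 5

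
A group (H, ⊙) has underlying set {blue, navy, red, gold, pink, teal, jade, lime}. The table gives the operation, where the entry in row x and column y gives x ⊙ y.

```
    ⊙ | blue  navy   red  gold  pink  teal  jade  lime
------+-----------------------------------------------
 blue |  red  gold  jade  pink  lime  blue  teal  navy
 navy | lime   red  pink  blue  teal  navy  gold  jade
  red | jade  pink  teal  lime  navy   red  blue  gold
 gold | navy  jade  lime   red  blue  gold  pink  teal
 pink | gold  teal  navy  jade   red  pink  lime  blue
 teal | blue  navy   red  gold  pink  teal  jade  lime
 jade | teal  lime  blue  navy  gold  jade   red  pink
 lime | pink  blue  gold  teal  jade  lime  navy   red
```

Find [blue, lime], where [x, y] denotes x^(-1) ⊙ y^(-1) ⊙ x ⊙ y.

red

Identity is teal; from the table blue^(-1) = jade and lime^(-1) = gold.
jade ⊙ gold = navy
navy ⊙ blue = lime
lime ⊙ lime = red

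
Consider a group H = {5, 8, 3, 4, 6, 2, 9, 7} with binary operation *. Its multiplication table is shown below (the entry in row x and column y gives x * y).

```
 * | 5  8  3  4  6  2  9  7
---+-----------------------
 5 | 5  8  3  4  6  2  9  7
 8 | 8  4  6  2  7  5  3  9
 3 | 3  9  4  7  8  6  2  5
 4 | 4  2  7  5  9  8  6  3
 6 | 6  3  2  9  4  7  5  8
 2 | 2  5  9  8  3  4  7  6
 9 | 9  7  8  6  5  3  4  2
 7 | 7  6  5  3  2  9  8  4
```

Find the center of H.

{4, 5}

An element z is central iff its row equals its column in the table.
For 7: 7 * 2 = 9 ≠ 6 = 2 * 7, so 7 ∉ Z.
Checking each element this way leaves Z(H) = {4, 5}.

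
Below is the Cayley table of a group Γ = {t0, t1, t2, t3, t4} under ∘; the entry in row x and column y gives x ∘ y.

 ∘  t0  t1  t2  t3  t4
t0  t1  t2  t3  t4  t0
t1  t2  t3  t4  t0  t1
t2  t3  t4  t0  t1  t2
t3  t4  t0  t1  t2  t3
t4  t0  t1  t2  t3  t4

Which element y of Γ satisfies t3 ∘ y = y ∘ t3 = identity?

t0

First locate the identity: row t4 matches the header, so t4 is the identity.
Scan row t3 for t4: t3 ∘ t0 = t4. Hence t3^(-1) = t0.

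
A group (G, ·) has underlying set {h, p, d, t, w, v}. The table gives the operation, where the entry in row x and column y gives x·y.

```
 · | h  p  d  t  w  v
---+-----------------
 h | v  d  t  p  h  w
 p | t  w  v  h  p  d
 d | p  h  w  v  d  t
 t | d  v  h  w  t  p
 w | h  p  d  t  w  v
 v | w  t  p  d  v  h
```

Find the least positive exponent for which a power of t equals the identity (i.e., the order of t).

The identity element is w (its row matches the header).
t^1 = t
t^2 = t·t = w
The first power of t equal to the identity is t^2, so ord(t) = 2.

2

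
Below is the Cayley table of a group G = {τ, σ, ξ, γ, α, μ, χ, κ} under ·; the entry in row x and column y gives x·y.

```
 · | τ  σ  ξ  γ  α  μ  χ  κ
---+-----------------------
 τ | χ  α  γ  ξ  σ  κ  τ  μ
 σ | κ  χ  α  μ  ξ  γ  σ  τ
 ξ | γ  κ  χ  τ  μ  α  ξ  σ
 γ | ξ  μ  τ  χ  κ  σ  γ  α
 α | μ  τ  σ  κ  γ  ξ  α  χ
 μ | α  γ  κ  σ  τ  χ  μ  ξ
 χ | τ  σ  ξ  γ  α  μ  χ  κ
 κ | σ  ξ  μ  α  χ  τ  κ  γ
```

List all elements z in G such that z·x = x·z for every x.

An element z is central iff its row equals its column in the table.
For ξ: ξ·κ = σ ≠ μ = κ·ξ, so ξ ∉ Z.
Checking each element this way leaves Z(G) = {γ, χ}.
(Structurally, G here is isomorphic to the dihedral group D_4.)

{γ, χ}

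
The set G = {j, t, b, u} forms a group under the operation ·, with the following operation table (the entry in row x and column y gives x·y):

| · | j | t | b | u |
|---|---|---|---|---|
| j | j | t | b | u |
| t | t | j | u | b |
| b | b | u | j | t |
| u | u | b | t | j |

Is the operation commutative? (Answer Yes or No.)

Yes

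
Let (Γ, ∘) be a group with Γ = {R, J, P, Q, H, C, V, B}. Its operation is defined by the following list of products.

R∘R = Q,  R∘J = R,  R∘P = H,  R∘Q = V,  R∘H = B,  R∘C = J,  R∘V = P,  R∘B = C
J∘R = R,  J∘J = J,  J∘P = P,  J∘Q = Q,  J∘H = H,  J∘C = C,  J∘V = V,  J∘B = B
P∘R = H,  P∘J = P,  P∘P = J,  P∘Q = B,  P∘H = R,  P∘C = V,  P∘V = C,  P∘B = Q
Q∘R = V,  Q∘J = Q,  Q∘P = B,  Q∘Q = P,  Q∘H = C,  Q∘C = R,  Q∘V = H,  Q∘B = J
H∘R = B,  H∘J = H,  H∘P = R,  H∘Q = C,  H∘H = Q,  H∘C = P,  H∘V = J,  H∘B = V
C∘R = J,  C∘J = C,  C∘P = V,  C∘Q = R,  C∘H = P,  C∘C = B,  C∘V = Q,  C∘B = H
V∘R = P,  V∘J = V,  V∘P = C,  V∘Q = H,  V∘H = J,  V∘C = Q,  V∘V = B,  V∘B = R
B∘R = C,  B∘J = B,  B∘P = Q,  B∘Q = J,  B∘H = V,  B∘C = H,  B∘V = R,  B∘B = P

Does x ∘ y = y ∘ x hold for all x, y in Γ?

Yes

Check whether the table is symmetric across its main diagonal.
Every entry (row x, col y) equals the entry (row y, col x), so Γ is abelian.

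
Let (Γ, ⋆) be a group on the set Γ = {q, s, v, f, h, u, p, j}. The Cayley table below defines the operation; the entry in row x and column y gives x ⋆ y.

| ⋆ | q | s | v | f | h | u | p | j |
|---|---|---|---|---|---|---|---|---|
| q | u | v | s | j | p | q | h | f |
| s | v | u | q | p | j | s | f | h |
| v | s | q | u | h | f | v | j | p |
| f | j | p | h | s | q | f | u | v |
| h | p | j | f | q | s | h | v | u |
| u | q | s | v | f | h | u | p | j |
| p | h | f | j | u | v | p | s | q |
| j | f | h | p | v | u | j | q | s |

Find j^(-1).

h

First locate the identity: row u matches the header, so u is the identity.
Scan row j for u: j ⋆ h = u. Hence j^(-1) = h.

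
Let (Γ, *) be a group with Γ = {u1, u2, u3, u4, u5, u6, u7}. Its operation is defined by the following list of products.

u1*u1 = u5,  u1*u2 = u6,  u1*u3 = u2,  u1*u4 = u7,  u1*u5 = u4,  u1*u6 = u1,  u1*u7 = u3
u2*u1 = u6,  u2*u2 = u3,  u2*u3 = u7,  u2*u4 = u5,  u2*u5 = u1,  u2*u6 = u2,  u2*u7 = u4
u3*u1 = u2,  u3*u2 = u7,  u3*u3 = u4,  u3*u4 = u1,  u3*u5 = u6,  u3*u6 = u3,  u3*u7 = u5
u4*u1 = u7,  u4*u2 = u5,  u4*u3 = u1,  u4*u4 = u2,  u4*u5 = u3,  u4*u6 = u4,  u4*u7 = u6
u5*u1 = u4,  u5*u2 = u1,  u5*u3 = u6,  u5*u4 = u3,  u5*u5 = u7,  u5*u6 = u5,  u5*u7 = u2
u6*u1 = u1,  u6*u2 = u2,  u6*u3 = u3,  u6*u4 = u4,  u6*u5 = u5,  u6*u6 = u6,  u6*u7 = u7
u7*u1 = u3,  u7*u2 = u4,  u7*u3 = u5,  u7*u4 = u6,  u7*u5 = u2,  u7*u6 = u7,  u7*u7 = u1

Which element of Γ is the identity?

The identity e satisfies e * x = x for all x, so its row in the table reproduces the column headers.
Row u6 reads: u1, u2, u3, u4, u5, u6, u7 — exactly the header order. So u6 is the identity.
(Structurally, Γ here is isomorphic to the cyclic group Z_7.)

u6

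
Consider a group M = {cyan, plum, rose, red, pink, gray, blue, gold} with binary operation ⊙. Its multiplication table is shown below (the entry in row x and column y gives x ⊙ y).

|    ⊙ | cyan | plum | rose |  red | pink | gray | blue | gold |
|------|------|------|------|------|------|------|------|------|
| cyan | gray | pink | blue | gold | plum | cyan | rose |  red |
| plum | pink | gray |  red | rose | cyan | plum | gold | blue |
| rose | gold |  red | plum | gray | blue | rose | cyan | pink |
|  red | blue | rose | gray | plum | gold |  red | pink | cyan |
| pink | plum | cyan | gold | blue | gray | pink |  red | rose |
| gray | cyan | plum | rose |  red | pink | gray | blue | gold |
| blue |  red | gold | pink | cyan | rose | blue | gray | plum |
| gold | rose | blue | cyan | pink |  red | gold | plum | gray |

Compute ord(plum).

2

The identity element is gray (its row matches the header).
plum^1 = plum
plum^2 = plum ⊙ plum = gray
The first power of plum equal to the identity is plum^2, so ord(plum) = 2.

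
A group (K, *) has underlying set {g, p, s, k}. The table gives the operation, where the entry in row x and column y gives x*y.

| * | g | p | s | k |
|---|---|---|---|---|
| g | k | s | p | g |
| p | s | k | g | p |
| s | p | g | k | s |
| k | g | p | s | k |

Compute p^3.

p^1 = p
p^2 = p*p = k
p^3 = k*p = p

p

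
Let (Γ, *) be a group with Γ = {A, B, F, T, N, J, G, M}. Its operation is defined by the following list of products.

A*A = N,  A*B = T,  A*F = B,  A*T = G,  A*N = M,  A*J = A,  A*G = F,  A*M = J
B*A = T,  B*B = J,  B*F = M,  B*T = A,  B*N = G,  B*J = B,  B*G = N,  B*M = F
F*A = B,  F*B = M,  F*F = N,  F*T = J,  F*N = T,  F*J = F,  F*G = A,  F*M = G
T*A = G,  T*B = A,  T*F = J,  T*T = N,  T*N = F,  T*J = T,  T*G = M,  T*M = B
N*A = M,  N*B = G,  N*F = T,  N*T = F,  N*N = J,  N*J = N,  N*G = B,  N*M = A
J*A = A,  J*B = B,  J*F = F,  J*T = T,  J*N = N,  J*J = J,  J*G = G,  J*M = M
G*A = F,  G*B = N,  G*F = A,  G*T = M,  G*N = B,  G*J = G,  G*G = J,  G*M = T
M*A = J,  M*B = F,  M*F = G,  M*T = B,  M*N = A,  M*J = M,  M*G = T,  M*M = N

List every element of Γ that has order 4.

{A, F, M, T}

Identity is J. Compute the order of each non-identity element by repeated multiplication:
  A: A → N → M → J  (order 4)
  B: B → J  (order 2)
  F: F → N → T → J  (order 4)
  T: T → N → F → J  (order 4)
  N: N → J  (order 2)
  G: G → J  (order 2)
  M: M → N → A → J  (order 4)
Elements of order 4: {A, F, M, T}.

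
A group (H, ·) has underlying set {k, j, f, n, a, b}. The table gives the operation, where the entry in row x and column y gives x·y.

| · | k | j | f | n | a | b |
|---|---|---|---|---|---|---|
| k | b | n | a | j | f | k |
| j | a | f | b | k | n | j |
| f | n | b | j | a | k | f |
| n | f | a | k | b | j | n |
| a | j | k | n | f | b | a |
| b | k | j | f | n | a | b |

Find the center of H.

An element z is central iff its row equals its column in the table.
For k: k·j = n ≠ a = j·k, so k ∉ Z.
Checking each element this way leaves Z(H) = {b}.
(Structurally, H here is isomorphic to the symmetric group S_3.)

{b}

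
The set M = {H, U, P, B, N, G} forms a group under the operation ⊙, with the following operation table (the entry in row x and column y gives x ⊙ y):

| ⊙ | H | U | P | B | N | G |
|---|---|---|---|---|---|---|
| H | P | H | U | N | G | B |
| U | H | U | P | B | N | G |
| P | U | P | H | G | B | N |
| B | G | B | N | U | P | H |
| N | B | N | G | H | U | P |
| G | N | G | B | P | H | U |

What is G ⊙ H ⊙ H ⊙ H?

G

G ⊙ H = N
N ⊙ H = B
B ⊙ H = G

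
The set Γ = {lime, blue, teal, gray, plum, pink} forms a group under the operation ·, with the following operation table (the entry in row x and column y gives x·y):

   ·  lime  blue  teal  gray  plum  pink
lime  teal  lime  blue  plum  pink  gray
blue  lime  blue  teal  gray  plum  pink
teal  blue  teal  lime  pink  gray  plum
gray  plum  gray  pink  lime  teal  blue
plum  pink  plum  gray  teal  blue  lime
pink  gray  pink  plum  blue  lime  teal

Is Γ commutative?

Check whether the table is symmetric across its main diagonal.
Every entry (row x, col y) equals the entry (row y, col x), so Γ is abelian.

Yes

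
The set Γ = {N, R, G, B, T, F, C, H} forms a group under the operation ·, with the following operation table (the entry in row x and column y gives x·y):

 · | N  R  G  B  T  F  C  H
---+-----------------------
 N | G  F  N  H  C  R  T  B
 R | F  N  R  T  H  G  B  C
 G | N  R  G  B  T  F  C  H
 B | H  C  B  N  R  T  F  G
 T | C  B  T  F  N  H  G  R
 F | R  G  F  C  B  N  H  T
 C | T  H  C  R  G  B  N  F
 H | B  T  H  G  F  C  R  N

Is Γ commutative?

No

R·C = B but C·R = H.
Since R and C do not commute, Γ is not abelian.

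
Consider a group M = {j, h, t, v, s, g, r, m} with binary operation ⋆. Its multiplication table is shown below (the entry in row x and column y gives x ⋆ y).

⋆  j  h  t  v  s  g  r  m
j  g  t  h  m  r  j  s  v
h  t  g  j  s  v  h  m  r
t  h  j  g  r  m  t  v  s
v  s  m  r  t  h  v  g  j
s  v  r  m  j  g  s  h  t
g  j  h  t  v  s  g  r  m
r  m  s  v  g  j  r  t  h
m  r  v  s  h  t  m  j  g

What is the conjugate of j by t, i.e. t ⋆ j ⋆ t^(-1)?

j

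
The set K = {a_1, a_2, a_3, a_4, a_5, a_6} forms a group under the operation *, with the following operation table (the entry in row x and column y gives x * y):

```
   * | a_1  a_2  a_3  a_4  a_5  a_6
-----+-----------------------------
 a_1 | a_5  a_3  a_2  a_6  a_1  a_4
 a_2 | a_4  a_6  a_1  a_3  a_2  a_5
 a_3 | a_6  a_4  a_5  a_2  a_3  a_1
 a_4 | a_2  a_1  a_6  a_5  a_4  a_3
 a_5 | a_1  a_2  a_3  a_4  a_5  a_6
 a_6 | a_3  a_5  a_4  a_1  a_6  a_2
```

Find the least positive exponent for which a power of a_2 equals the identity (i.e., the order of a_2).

3

The identity element is a_5 (its row matches the header).
a_2^1 = a_2
a_2^2 = a_2 * a_2 = a_6
a_2^3 = a_6 * a_2 = a_5
The first power of a_2 equal to the identity is a_2^3, so ord(a_2) = 3.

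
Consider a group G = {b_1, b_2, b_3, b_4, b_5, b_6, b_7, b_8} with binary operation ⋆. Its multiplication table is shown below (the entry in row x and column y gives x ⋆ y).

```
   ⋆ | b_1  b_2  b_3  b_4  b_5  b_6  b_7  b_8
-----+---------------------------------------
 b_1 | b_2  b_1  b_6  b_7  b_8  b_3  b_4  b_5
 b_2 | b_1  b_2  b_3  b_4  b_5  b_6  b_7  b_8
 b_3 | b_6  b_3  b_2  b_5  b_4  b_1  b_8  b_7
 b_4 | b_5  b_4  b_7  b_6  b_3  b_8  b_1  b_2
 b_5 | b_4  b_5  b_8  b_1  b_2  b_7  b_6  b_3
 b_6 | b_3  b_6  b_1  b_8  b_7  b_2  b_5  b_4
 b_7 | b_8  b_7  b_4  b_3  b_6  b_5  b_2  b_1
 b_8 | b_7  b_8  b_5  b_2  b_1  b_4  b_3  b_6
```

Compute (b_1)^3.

b_1^1 = b_1
b_1^2 = b_1 ⋆ b_1 = b_2
b_1^3 = b_2 ⋆ b_1 = b_1
(Structurally, G here is isomorphic to the dihedral group D_4.)

b_1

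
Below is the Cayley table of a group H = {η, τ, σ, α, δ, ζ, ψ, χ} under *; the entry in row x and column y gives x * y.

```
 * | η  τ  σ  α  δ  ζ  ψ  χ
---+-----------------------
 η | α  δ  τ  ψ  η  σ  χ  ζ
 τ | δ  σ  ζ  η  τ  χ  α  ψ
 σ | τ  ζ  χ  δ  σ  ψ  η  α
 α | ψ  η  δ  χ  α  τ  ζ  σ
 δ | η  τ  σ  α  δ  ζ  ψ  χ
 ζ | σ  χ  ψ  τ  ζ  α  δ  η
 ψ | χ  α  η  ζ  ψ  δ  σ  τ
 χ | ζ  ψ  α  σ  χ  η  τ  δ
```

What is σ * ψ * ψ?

χ

σ * ψ = η
η * ψ = χ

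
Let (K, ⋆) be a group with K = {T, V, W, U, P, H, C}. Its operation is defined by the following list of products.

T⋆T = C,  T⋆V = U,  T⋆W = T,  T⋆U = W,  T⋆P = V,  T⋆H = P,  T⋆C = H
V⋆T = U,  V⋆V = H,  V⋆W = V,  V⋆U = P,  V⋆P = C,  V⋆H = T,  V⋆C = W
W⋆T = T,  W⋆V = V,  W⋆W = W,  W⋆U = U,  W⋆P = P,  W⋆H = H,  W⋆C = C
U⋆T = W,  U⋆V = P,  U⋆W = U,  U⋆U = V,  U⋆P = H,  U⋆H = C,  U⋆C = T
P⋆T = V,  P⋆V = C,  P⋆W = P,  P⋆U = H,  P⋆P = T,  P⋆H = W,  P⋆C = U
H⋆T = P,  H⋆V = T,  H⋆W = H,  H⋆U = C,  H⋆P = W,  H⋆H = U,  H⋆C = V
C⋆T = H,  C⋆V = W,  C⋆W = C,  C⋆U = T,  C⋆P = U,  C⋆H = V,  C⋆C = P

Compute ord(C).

The identity element is W (its row matches the header).
C^1 = C
C^2 = C ⋆ C = P
C^3 = P ⋆ C = U
C^4 = U ⋆ C = T
C^5 = T ⋆ C = H
C^6 = H ⋆ C = V
C^7 = V ⋆ C = W
The first power of C equal to the identity is C^7, so ord(C) = 7.

7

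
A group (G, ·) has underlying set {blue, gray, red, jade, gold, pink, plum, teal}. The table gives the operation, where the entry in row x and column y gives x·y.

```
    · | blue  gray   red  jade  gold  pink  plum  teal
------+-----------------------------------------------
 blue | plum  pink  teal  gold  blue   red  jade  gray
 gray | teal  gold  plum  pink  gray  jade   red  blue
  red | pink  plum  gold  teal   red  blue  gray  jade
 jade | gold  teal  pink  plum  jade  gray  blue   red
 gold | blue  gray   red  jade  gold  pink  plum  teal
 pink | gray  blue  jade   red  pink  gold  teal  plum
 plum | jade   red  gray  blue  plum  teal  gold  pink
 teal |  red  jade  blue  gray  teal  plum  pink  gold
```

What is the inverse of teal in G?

First locate the identity: row gold matches the header, so gold is the identity.
Scan row teal for gold: teal·teal = gold. Hence teal^(-1) = teal.

teal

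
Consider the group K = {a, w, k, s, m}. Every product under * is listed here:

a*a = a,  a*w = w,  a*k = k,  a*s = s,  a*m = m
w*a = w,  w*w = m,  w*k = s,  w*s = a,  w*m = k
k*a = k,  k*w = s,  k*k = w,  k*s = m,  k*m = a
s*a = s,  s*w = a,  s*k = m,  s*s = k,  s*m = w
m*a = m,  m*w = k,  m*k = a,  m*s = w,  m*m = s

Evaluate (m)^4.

k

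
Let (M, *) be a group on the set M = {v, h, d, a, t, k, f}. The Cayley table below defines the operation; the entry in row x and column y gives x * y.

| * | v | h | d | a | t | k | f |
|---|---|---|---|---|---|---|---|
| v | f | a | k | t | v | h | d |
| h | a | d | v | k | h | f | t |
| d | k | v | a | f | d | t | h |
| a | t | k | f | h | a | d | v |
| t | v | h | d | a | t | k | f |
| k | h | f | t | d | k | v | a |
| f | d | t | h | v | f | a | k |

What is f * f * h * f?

f * f = k
k * h = f
f * f = k
(Structurally, M here is isomorphic to the cyclic group Z_7.)

k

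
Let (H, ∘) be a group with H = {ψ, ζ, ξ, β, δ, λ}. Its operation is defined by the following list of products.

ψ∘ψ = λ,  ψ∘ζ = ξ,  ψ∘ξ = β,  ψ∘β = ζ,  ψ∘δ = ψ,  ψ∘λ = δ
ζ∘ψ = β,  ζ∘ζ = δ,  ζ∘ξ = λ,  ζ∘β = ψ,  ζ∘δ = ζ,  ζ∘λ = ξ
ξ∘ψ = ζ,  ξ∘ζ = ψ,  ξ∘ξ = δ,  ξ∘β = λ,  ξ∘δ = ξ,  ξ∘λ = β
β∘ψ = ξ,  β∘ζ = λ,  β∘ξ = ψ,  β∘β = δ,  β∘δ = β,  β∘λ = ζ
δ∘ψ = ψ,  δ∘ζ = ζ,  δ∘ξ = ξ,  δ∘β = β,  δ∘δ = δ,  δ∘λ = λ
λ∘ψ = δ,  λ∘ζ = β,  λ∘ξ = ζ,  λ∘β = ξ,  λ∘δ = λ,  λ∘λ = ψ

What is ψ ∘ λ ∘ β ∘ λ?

ζ

ψ ∘ λ = δ
δ ∘ β = β
β ∘ λ = ζ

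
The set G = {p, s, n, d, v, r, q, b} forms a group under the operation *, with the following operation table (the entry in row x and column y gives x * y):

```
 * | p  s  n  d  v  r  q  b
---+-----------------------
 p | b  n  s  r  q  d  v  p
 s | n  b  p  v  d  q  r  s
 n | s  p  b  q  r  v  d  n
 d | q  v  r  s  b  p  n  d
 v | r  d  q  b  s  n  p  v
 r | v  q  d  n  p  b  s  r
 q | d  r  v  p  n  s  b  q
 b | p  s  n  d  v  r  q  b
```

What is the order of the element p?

2

The identity element is b (its row matches the header).
p^1 = p
p^2 = p * p = b
The first power of p equal to the identity is p^2, so ord(p) = 2.
(Structurally, G here is isomorphic to the dihedral group D_4.)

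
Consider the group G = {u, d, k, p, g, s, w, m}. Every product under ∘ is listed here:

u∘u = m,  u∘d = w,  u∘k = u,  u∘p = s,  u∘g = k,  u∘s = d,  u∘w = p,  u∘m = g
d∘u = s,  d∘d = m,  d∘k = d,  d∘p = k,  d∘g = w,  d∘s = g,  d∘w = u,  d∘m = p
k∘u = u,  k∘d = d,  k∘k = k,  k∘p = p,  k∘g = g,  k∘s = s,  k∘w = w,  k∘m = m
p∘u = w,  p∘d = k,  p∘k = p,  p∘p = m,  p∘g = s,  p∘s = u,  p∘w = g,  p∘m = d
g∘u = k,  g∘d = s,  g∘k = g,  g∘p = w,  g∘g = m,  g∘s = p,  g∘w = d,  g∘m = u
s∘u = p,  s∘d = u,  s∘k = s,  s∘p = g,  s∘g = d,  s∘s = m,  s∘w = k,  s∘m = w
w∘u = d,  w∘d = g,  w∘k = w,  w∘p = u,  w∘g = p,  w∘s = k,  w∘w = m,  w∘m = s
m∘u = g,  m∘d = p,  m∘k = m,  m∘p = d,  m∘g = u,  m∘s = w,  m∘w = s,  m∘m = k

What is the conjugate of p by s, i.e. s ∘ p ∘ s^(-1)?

The identity is k. In row s, the entry k sits in column w, so s^(-1) = w.
s ∘ p = g
g ∘ w = d

d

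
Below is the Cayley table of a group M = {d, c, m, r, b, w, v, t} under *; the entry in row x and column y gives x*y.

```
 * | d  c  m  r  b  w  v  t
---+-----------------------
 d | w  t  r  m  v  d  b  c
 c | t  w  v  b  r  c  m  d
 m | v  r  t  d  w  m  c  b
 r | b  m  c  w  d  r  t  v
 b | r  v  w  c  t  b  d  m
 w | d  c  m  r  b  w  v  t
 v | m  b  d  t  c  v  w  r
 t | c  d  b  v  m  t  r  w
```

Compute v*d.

Read row v, column d: v*d = m.

m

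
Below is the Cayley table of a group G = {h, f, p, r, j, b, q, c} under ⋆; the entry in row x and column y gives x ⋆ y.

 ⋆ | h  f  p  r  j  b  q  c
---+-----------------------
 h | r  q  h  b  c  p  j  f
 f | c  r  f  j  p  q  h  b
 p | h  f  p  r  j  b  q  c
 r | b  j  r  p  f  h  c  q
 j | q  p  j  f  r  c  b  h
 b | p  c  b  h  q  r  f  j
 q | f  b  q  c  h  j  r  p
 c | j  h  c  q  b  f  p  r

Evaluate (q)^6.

q^1 = q
q^2 = q ⋆ q = r
q^3 = r ⋆ q = c
q^4 = c ⋆ q = p
q^5 = p ⋆ q = q
q^6 = q ⋆ q = r
(Structurally, G here is isomorphic to the quaternion group Q_8.)

r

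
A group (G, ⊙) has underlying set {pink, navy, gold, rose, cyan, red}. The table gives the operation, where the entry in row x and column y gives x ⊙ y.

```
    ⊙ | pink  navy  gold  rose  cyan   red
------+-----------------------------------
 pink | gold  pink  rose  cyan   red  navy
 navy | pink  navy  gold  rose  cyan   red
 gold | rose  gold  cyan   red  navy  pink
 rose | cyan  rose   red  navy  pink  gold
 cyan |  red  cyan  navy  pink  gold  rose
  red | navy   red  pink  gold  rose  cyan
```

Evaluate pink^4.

pink^1 = pink
pink^2 = pink ⊙ pink = gold
pink^3 = gold ⊙ pink = rose
pink^4 = rose ⊙ pink = cyan

cyan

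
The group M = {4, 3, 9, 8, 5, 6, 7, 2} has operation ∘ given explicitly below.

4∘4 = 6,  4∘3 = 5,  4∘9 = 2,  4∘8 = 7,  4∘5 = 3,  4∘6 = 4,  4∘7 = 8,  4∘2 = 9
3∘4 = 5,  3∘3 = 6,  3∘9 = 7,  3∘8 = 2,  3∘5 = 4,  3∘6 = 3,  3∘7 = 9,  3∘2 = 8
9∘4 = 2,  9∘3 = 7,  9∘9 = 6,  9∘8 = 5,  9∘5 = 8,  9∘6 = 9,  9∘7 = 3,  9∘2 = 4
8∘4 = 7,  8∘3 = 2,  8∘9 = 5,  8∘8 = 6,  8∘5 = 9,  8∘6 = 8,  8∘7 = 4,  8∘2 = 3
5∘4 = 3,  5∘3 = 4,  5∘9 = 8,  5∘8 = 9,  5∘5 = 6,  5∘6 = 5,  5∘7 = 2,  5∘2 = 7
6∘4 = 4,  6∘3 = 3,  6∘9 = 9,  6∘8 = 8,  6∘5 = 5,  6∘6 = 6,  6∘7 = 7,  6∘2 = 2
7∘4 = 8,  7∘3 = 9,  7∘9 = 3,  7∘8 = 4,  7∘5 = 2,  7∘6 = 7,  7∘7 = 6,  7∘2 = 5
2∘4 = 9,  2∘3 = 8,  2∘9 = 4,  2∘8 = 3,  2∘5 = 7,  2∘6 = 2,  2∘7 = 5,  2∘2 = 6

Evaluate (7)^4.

6

7^1 = 7
7^2 = 7 ∘ 7 = 6
7^3 = 6 ∘ 7 = 7
7^4 = 7 ∘ 7 = 6
(Structurally, M here is isomorphic to the elementary abelian group (Z_2)^3.)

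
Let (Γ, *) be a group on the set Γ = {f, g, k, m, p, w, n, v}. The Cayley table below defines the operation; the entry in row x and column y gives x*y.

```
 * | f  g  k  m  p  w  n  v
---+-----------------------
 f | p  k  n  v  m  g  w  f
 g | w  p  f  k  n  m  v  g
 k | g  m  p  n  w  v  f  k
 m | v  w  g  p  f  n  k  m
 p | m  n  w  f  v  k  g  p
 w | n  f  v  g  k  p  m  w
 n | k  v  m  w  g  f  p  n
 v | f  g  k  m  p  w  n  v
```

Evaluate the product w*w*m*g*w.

v

w*w = p
p*m = f
f*g = k
k*w = v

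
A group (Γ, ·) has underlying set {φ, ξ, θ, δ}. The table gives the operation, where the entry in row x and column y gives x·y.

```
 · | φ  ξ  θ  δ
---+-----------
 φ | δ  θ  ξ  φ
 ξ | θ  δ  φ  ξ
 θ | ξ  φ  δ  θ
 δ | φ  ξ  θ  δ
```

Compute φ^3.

φ^1 = φ
φ^2 = φ·φ = δ
φ^3 = δ·φ = φ
(Structurally, Γ here is isomorphic to the Klein four-group V_4.)

φ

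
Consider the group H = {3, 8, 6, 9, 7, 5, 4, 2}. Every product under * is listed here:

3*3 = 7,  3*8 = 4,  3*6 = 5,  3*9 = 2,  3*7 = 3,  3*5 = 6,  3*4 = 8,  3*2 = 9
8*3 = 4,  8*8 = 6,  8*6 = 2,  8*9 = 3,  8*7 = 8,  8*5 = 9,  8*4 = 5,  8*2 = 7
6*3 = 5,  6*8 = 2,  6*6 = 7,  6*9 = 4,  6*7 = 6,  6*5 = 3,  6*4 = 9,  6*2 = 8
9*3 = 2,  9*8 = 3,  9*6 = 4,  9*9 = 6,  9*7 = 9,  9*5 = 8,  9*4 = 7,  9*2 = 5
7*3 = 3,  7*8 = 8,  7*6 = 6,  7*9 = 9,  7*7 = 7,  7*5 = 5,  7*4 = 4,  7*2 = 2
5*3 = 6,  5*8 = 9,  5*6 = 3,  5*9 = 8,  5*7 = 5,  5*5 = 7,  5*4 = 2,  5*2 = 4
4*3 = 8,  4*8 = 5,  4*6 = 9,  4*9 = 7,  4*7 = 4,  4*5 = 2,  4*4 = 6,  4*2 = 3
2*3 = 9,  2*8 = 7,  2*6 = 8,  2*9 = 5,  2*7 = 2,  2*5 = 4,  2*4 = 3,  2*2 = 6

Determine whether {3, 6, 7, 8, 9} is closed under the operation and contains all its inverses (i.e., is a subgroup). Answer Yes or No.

No

9*6 = 4, which is not in {3, 6, 7, 8, 9}.
The subset is not closed under *, so it is not a subgroup.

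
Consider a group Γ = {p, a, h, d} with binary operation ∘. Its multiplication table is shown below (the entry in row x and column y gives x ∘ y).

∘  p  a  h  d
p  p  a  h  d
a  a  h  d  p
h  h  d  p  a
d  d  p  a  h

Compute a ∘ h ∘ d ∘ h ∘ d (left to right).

d

a ∘ h = d
d ∘ d = h
h ∘ h = p
p ∘ d = d
(Structurally, Γ here is isomorphic to the cyclic group Z_4.)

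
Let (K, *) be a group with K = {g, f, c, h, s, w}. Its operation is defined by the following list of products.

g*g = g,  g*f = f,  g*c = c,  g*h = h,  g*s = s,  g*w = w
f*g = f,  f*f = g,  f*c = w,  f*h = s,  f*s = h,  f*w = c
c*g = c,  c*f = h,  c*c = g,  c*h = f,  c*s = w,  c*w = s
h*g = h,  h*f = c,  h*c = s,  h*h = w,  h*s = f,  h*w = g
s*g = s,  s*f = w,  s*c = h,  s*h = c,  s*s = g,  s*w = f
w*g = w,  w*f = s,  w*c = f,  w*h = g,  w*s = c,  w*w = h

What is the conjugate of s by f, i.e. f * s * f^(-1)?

The identity is g. In row f, the entry g sits in column f, so f^(-1) = f.
f * s = h
h * f = c
(Structurally, K here is isomorphic to the symmetric group S_3.)

c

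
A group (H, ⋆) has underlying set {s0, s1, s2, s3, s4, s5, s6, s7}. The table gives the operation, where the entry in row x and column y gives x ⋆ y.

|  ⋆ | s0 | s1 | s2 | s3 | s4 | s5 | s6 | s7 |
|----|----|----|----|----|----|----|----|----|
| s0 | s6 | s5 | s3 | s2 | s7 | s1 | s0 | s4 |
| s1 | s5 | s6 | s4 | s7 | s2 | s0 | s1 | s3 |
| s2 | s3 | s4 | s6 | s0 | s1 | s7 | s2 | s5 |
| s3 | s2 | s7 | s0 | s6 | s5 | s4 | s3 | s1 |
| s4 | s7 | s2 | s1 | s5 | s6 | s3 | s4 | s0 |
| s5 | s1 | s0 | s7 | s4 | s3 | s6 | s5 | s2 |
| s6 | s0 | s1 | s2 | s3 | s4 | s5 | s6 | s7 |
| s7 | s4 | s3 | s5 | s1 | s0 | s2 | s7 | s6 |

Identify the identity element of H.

s6

The identity e satisfies e ⋆ x = x for all x, so its row in the table reproduces the column headers.
Row s6 reads: s0, s1, s2, s3, s4, s5, s6, s7 — exactly the header order. So s6 is the identity.
(Structurally, H here is isomorphic to the elementary abelian group (Z_2)^3.)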